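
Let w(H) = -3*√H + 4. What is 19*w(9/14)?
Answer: 76 - 171*√14/14 ≈ 30.298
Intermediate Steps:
w(H) = 4 - 3*√H
19*w(9/14) = 19*(4 - 3*3*√14/14) = 19*(4 - 9*√14/14) = 76 - 171*√14/14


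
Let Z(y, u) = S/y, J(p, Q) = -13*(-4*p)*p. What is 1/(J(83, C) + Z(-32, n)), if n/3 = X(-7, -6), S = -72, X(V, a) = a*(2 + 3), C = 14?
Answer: 4/1432921 ≈ 2.7915e-6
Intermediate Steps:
X(V, a) = 5*a (X(V, a) = a*5 = 5*a)
J(p, Q) = 52*p² (J(p, Q) = -(-52)*p² = 52*p²)
n = -90 (n = 3*(5*(-6)) = 3*(-30) = -90)
Z(y, u) = -72/y
1/(J(83, C) + Z(-32, n)) = 1/(52*83² - 72/(-32)) = 1/(52*6889 - 72*(-1/32)) = 1/(358228 + 9/4) = 1/(1432921/4) = 4/1432921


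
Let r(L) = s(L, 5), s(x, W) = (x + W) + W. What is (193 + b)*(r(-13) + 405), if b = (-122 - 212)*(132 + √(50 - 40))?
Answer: -17645790 - 134268*√10 ≈ -1.8070e+7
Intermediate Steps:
b = -44088 - 334*√10 (b = -334*(132 + √10) = -44088 - 334*√10 ≈ -45144.)
s(x, W) = x + 2*W (s(x, W) = (W + x) + W = x + 2*W)
r(L) = 10 + L (r(L) = L + 2*5 = L + 10 = 10 + L)
(193 + b)*(r(-13) + 405) = (193 + (-44088 - 334*√10))*((10 - 13) + 405) = (-43895 - 334*√10)*(-3 + 405) = (-43895 - 334*√10)*402 = -17645790 - 134268*√10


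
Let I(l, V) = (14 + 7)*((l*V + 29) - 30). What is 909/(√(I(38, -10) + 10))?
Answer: -909*I*√7991/7991 ≈ -10.169*I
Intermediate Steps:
I(l, V) = -21 + 21*V*l (I(l, V) = 21*((V*l + 29) - 30) = 21*((29 + V*l) - 30) = 21*(-1 + V*l) = -21 + 21*V*l)
909/(√(I(38, -10) + 10)) = 909/(√((-21 + 21*(-10)*38) + 10)) = 909/(√((-21 - 7980) + 10)) = 909/(√(-8001 + 10)) = 909/(√(-7991)) = 909/((I*√7991)) = 909*(-I*√7991/7991) = -909*I*√7991/7991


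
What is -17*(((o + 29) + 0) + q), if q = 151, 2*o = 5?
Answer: -6205/2 ≈ -3102.5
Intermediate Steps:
o = 5/2 (o = (½)*5 = 5/2 ≈ 2.5000)
-17*(((o + 29) + 0) + q) = -17*(((5/2 + 29) + 0) + 151) = -17*((63/2 + 0) + 151) = -17*(63/2 + 151) = -17*365/2 = -6205/2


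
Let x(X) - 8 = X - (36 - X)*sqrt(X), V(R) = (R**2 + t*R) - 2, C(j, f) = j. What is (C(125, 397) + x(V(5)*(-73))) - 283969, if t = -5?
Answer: -283690 + 110*sqrt(146) ≈ -2.8236e+5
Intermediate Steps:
V(R) = -2 + R**2 - 5*R (V(R) = (R**2 - 5*R) - 2 = -2 + R**2 - 5*R)
x(X) = 8 + X - sqrt(X)*(36 - X) (x(X) = 8 + (X - (36 - X)*sqrt(X)) = 8 + (X - sqrt(X)*(36 - X)) = 8 + X - sqrt(X)*(36 - X))
(C(125, 397) + x(V(5)*(-73))) - 283969 = (125 + (8 + (-2 + 5**2 - 5*5)*(-73) + ((-2 + 5**2 - 5*5)*(-73))**(3/2) - 36*sqrt(73)*sqrt(27 - 25))) - 283969 = (125 + (8 + (-2 + 25 - 25)*(-73) + ((-2 + 25 - 25)*(-73))**(3/2) - 36*sqrt(146))) - 283969 = (125 + (8 - 2*(-73) + (-2*(-73))**(3/2) - 36*sqrt(146))) - 283969 = (125 + (8 + 146 + 146**(3/2) - 36*sqrt(146))) - 283969 = (125 + (8 + 146 + 146*sqrt(146) - 36*sqrt(146))) - 283969 = (125 + (154 + 110*sqrt(146))) - 283969 = (279 + 110*sqrt(146)) - 283969 = -283690 + 110*sqrt(146)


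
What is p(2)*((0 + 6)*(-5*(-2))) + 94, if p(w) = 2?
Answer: 214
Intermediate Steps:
p(2)*((0 + 6)*(-5*(-2))) + 94 = 2*((0 + 6)*(-5*(-2))) + 94 = 2*(6*10) + 94 = 2*60 + 94 = 120 + 94 = 214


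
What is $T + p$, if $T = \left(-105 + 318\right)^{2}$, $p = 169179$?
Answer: $214548$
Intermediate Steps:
$T = 45369$ ($T = 213^{2} = 45369$)
$T + p = 45369 + 169179 = 214548$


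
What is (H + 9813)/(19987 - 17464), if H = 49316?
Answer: 59129/2523 ≈ 23.436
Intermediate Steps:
(H + 9813)/(19987 - 17464) = (49316 + 9813)/(19987 - 17464) = 59129/2523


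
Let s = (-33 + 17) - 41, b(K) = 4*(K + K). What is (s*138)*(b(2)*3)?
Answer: -377568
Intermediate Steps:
b(K) = 8*K (b(K) = 4*(2*K) = 8*K)
s = -57 (s = -16 - 41 = -57)
(s*138)*(b(2)*3) = (-57*138)*((8*2)*3) = -125856*3 = -7866*48 = -377568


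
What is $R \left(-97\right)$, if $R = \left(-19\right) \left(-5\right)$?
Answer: $-9215$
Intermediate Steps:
$R = 95$
$R \left(-97\right) = 95 \left(-97\right) = -9215$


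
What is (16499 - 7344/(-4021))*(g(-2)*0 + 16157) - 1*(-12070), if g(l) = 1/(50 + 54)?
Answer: 1072062623681/4021 ≈ 2.6662e+8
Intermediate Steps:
g(l) = 1/104
(16499 - 7344/(-4021))*(g(-2)*0 + 16157) - 1*(-12070) = (16499 - 7344/(-4021))*((1/104)*0 + 16157) - 1*(-12070) = (16499 - 7344*(-1/4021))*(0 + 16157) + 12070 = (16499 + 7344/4021)*16157 + 12070 = (66349823/4021)*16157 + 12070 = 1072014090211/4021 + 12070 = 1072062623681/4021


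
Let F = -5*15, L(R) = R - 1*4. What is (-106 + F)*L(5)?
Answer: -181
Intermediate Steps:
L(R) = -4 + R (L(R) = R - 4 = -4 + R)
F = -75
(-106 + F)*L(5) = (-106 - 75)*(-4 + 5) = -181*1 = -181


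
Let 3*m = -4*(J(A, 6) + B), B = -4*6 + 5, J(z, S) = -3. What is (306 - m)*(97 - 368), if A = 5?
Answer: -224930/3 ≈ -74977.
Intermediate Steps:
B = -19 (B = -24 + 5 = -19)
m = 88/3 (m = (-4*(-3 - 19))/3 = (-4*(-22))/3 = (⅓)*88 = 88/3 ≈ 29.333)
(306 - m)*(97 - 368) = (306 - 1*88/3)*(97 - 368) = (306 - 88/3)*(-271) = (830/3)*(-271) = -224930/3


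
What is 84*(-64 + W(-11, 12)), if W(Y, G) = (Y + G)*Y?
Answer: -6300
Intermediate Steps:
W(Y, G) = Y*(G + Y) (W(Y, G) = (G + Y)*Y = Y*(G + Y))
84*(-64 + W(-11, 12)) = 84*(-64 - 11*(12 - 11)) = 84*(-64 - 11*1) = 84*(-64 - 11) = 84*(-75) = -6300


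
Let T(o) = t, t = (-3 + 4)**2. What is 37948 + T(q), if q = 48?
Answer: 37949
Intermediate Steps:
t = 1 (t = 1**2 = 1)
T(o) = 1
37948 + T(q) = 37948 + 1 = 37949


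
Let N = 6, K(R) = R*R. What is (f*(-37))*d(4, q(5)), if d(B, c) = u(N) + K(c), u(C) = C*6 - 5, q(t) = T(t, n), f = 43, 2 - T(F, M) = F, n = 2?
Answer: -63640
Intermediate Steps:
K(R) = R²
T(F, M) = 2 - F
q(t) = 2 - t
u(C) = -5 + 6*C (u(C) = 6*C - 5 = -5 + 6*C)
d(B, c) = 31 + c² (d(B, c) = (-5 + 6*6) + c² = (-5 + 36) + c² = 31 + c²)
(f*(-37))*d(4, q(5)) = (43*(-37))*(31 + (2 - 1*5)²) = -1591*(31 + (2 - 5)²) = -1591*(31 + (-3)²) = -1591*(31 + 9) = -1591*40 = -63640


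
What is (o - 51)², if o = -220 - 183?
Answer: 206116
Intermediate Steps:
o = -403
(o - 51)² = (-403 - 51)² = (-454)² = 206116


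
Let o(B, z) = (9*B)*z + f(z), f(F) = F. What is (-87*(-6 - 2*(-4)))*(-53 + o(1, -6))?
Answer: 19662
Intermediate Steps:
o(B, z) = z + 9*B*z (o(B, z) = (9*B)*z + z = 9*B*z + z = z + 9*B*z)
(-87*(-6 - 2*(-4)))*(-53 + o(1, -6)) = (-87*(-6 - 2*(-4)))*(-53 - 6*(1 + 9*1)) = (-87*(-6 + 8))*(-53 - 6*(1 + 9)) = (-87*2)*(-53 - 6*10) = -174*(-53 - 60) = -174*(-113) = 19662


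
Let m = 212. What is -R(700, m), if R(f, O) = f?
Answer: -700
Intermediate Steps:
-R(700, m) = -1*700 = -700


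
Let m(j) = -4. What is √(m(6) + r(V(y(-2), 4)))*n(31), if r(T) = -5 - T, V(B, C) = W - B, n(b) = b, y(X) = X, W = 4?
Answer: 31*I*√15 ≈ 120.06*I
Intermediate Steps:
V(B, C) = 4 - B
√(m(6) + r(V(y(-2), 4)))*n(31) = √(-4 + (-5 - (4 - 1*(-2))))*31 = √(-4 + (-5 - (4 + 2)))*31 = √(-4 + (-5 - 1*6))*31 = √(-4 + (-5 - 6))*31 = √(-4 - 11)*31 = √(-15)*31 = (I*√15)*31 = 31*I*√15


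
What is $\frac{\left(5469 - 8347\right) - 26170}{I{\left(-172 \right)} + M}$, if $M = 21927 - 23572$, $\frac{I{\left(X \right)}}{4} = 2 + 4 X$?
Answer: $\frac{29048}{4389} \approx 6.6184$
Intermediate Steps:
$I{\left(X \right)} = 8 + 16 X$ ($I{\left(X \right)} = 4 \left(2 + 4 X\right) = 8 + 16 X$)
$M = -1645$
$\frac{\left(5469 - 8347\right) - 26170}{I{\left(-172 \right)} + M} = \frac{\left(5469 - 8347\right) - 26170}{\left(8 + 16 \left(-172\right)\right) - 1645} = \frac{\left(5469 - 8347\right) - 26170}{\left(8 - 2752\right) - 1645} = \frac{-2878 - 26170}{-2744 - 1645} = - \frac{29048}{-4389} = \left(-29048\right) \left(- \frac{1}{4389}\right) = \frac{29048}{4389}$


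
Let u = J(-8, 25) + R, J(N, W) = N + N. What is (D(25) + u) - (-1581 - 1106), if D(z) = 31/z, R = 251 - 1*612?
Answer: 57781/25 ≈ 2311.2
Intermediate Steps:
J(N, W) = 2*N
R = -361 (R = 251 - 612 = -361)
u = -377 (u = 2*(-8) - 361 = -16 - 361 = -377)
(D(25) + u) - (-1581 - 1106) = (31/25 - 377) - (-1581 - 1106) = (31*(1/25) - 377) - 1*(-2687) = (31/25 - 377) + 2687 = -9394/25 + 2687 = 57781/25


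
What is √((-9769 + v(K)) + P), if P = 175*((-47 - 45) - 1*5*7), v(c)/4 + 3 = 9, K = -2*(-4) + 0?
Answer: I*√31970 ≈ 178.8*I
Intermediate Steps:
K = 8 (K = 8 + 0 = 8)
v(c) = 24 (v(c) = -12 + 4*9 = -12 + 36 = 24)
P = -22225 (P = 175*(-92 - 5*7) = 175*(-92 - 35) = 175*(-127) = -22225)
√((-9769 + v(K)) + P) = √((-9769 + 24) - 22225) = √(-9745 - 22225) = √(-31970) = I*√31970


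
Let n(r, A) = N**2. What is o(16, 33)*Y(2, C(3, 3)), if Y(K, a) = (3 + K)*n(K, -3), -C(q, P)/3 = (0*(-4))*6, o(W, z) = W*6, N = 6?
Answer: 17280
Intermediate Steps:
o(W, z) = 6*W
C(q, P) = 0 (C(q, P) = -3*0*(-4)*6 = -0*6 = -3*0 = 0)
n(r, A) = 36 (n(r, A) = 6**2 = 36)
Y(K, a) = 108 + 36*K (Y(K, a) = (3 + K)*36 = 108 + 36*K)
o(16, 33)*Y(2, C(3, 3)) = (6*16)*(108 + 36*2) = 96*(108 + 72) = 96*180 = 17280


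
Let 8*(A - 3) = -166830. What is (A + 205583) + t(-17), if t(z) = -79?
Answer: 738613/4 ≈ 1.8465e+5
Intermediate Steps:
A = -83403/4 (A = 3 + (⅛)*(-166830) = 3 - 83415/4 = -83403/4 ≈ -20851.)
(A + 205583) + t(-17) = (-83403/4 + 205583) - 79 = 738929/4 - 79 = 738613/4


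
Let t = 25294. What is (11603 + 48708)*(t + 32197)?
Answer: 3467339701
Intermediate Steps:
(11603 + 48708)*(t + 32197) = (11603 + 48708)*(25294 + 32197) = 60311*57491 = 3467339701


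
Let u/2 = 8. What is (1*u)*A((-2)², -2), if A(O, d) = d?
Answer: -32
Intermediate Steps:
u = 16 (u = 2*8 = 16)
(1*u)*A((-2)², -2) = (1*16)*(-2) = 16*(-2) = -32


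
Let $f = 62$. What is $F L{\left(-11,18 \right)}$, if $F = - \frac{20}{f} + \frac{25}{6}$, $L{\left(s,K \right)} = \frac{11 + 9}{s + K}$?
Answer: $\frac{7150}{651} \approx 10.983$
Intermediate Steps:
$L{\left(s,K \right)} = \frac{20}{K + s}$
$F = \frac{715}{186}$ ($F = - \frac{20}{62} + \frac{25}{6} = \left(-20\right) \frac{1}{62} + 25 \cdot \frac{1}{6} = - \frac{10}{31} + \frac{25}{6} = \frac{715}{186} \approx 3.8441$)
$F L{\left(-11,18 \right)} = \frac{715 \frac{20}{18 - 11}}{186} = \frac{715 \cdot \frac{20}{7}}{186} = \frac{715 \cdot 20 \cdot \frac{1}{7}}{186} = \frac{715}{186} \cdot \frac{20}{7} = \frac{7150}{651}$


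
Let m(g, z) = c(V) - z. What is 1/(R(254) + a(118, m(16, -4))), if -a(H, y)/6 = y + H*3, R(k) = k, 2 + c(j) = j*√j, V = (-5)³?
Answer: -941/36927212 - 1875*I*√5/36927212 ≈ -2.5483e-5 - 0.00011354*I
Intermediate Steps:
V = -125
c(j) = -2 + j^(3/2) (c(j) = -2 + j*√j = -2 + j^(3/2))
m(g, z) = -2 - z - 625*I*√5 (m(g, z) = (-2 + (-125)^(3/2)) - z = (-2 - 625*I*√5) - z = -2 - z - 625*I*√5)
a(H, y) = -18*H - 6*y (a(H, y) = -6*(y + H*3) = -6*(y + 3*H) = -18*H - 6*y)
1/(R(254) + a(118, m(16, -4))) = 1/(254 + (-18*118 - 6*(-2 - 1*(-4) - 625*I*√5))) = 1/(254 + (-2124 - 6*(-2 + 4 - 625*I*√5))) = 1/(254 + (-2124 - 6*(2 - 625*I*√5))) = 1/(254 + (-2124 + (-12 + 3750*I*√5))) = 1/(254 + (-2136 + 3750*I*√5)) = 1/(-1882 + 3750*I*√5)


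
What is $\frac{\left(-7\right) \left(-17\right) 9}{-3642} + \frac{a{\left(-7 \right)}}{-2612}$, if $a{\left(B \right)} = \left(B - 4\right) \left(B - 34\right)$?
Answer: $- \frac{739999}{1585484} \approx -0.46673$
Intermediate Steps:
$a{\left(B \right)} = \left(-34 + B\right) \left(-4 + B\right)$ ($a{\left(B \right)} = \left(-4 + B\right) \left(-34 + B\right) = \left(-34 + B\right) \left(-4 + B\right)$)
$\frac{\left(-7\right) \left(-17\right) 9}{-3642} + \frac{a{\left(-7 \right)}}{-2612} = \frac{\left(-7\right) \left(-17\right) 9}{-3642} + \frac{136 + \left(-7\right)^{2} - -266}{-2612} = 119 \cdot 9 \left(- \frac{1}{3642}\right) + \left(136 + 49 + 266\right) \left(- \frac{1}{2612}\right) = 1071 \left(- \frac{1}{3642}\right) + 451 \left(- \frac{1}{2612}\right) = - \frac{357}{1214} - \frac{451}{2612} = - \frac{739999}{1585484}$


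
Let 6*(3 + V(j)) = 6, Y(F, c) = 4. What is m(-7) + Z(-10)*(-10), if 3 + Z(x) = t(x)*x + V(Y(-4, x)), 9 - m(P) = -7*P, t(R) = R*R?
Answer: 10010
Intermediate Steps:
t(R) = R**2
V(j) = -2 (V(j) = -3 + (1/6)*6 = -3 + 1 = -2)
m(P) = 9 + 7*P (m(P) = 9 - (-7)*P = 9 + 7*P)
Z(x) = -5 + x**3 (Z(x) = -3 + (x**2*x - 2) = -3 + (x**3 - 2) = -3 + (-2 + x**3) = -5 + x**3)
m(-7) + Z(-10)*(-10) = (9 + 7*(-7)) + (-5 + (-10)**3)*(-10) = (9 - 49) + (-5 - 1000)*(-10) = -40 - 1005*(-10) = -40 + 10050 = 10010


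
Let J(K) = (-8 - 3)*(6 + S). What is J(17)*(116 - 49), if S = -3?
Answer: -2211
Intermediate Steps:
J(K) = -33 (J(K) = (-8 - 3)*(6 - 3) = -11*3 = -33)
J(17)*(116 - 49) = -33*(116 - 49) = -33*67 = -2211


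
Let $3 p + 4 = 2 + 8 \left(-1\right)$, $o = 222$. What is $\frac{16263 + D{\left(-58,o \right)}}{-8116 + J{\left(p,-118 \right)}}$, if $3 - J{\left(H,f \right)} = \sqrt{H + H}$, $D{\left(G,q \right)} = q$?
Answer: $- \frac{401228415}{197462327} + \frac{32970 i \sqrt{15}}{197462327} \approx -2.0319 + 0.00064667 i$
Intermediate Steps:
$p = - \frac{10}{3}$ ($p = - \frac{4}{3} + \frac{2 + 8 \left(-1\right)}{3} = - \frac{4}{3} + \frac{2 - 8}{3} = - \frac{4}{3} + \frac{1}{3} \left(-6\right) = - \frac{4}{3} - 2 = - \frac{10}{3} \approx -3.3333$)
$J{\left(H,f \right)} = 3 - \sqrt{2} \sqrt{H}$ ($J{\left(H,f \right)} = 3 - \sqrt{H + H} = 3 - \sqrt{2 H} = 3 - \sqrt{2} \sqrt{H}$)
$\frac{16263 + D{\left(-58,o \right)}}{-8116 + J{\left(p,-118 \right)}} = \frac{16263 + 222}{-8116 + \left(3 - \sqrt{2} \sqrt{- \frac{10}{3}}\right)} = \frac{16485}{-8116 + \left(3 - \sqrt{2} \frac{i \sqrt{30}}{3}\right)} = \frac{16485}{-8116 + \left(3 - \frac{2 i \sqrt{15}}{3}\right)} = \frac{16485}{-8113 - \frac{2 i \sqrt{15}}{3}}$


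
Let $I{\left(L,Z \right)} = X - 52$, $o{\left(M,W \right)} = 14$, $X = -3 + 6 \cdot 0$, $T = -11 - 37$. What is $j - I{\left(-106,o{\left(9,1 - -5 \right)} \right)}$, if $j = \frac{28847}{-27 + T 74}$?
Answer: $\frac{167998}{3579} \approx 46.94$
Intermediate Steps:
$T = -48$ ($T = -11 - 37 = -48$)
$X = -3$ ($X = -3 + 0 = -3$)
$I{\left(L,Z \right)} = -55$ ($I{\left(L,Z \right)} = -3 - 52 = -55$)
$j = - \frac{28847}{3579}$ ($j = \frac{28847}{-27 - 3552} = \frac{28847}{-3579} = 28847 \left(- \frac{1}{3579}\right) = - \frac{28847}{3579} \approx -8.0601$)
$j - I{\left(-106,o{\left(9,1 - -5 \right)} \right)} = - \frac{28847}{3579} - -55 = - \frac{28847}{3579} + 55 = \frac{167998}{3579}$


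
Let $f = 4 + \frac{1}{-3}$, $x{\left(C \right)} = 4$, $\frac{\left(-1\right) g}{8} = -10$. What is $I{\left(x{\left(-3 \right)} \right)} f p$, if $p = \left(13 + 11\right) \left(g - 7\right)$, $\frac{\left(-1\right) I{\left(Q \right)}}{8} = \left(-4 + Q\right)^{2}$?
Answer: $0$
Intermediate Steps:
$g = 80$ ($g = \left(-8\right) \left(-10\right) = 80$)
$I{\left(Q \right)} = - 8 \left(-4 + Q\right)^{2}$
$p = 1752$ ($p = \left(13 + 11\right) \left(80 - 7\right) = 24 \cdot 73 = 1752$)
$f = \frac{11}{3}$ ($f = 4 - \frac{1}{3} = \frac{11}{3} \approx 3.6667$)
$I{\left(x{\left(-3 \right)} \right)} f p = - 8 \left(-4 + 4\right)^{2} \cdot \frac{11}{3} \cdot 1752 = - 8 \cdot 0^{2} \cdot \frac{11}{3} \cdot 1752 = \left(-8\right) 0 \cdot \frac{11}{3} \cdot 1752 = 0 \cdot \frac{11}{3} \cdot 1752 = 0 \cdot 1752 = 0$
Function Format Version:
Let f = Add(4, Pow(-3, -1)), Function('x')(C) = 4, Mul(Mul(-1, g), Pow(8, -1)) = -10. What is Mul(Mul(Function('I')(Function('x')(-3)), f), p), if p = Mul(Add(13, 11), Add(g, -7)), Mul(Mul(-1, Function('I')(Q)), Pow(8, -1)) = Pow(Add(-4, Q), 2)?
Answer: 0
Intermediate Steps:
g = 80 (g = Mul(-8, -10) = 80)
Function('I')(Q) = Mul(-8, Pow(Add(-4, Q), 2))
p = 1752 (p = Mul(Add(13, 11), Add(80, -7)) = Mul(24, 73) = 1752)
f = Rational(11, 3) (f = Add(4, Rational(-1, 3)) = Rational(11, 3) ≈ 3.6667)
Mul(Mul(Function('I')(Function('x')(-3)), f), p) = Mul(Mul(Mul(-8, Pow(Add(-4, 4), 2)), Rational(11, 3)), 1752) = Mul(Mul(Mul(-8, Pow(0, 2)), Rational(11, 3)), 1752) = Mul(Mul(Mul(-8, 0), Rational(11, 3)), 1752) = Mul(Mul(0, Rational(11, 3)), 1752) = Mul(0, 1752) = 0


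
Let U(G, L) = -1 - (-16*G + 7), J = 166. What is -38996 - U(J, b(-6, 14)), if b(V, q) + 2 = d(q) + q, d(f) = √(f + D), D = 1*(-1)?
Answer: -41644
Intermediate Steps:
D = -1
d(f) = √(-1 + f) (d(f) = √(f - 1) = √(-1 + f))
b(V, q) = -2 + q + √(-1 + q) (b(V, q) = -2 + (√(-1 + q) + q) = -2 + (q + √(-1 + q)) = -2 + q + √(-1 + q))
U(G, L) = -8 + 16*G (U(G, L) = -1 - (7 - 16*G) = -1 + (-7 + 16*G) = -8 + 16*G)
-38996 - U(J, b(-6, 14)) = -38996 - (-8 + 16*166) = -38996 - (-8 + 2656) = -38996 - 1*2648 = -38996 - 2648 = -41644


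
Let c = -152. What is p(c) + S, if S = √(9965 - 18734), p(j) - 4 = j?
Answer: -148 + I*√8769 ≈ -148.0 + 93.643*I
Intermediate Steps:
p(j) = 4 + j
S = I*√8769 (S = √(-8769) = I*√8769 ≈ 93.643*I)
p(c) + S = (4 - 152) + I*√8769 = -148 + I*√8769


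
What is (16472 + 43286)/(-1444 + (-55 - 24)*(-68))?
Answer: 29879/1964 ≈ 15.213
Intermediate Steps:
(16472 + 43286)/(-1444 + (-55 - 24)*(-68)) = 59758/(-1444 - 79*(-68)) = 59758/(-1444 + 5372) = 59758/3928 = 59758*(1/3928) = 29879/1964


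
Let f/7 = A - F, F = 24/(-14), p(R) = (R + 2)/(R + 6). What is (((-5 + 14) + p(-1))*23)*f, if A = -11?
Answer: -13754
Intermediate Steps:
p(R) = (2 + R)/(6 + R)
F = -12/7 (F = 24*(-1/14) = -12/7 ≈ -1.7143)
f = -65 (f = 7*(-11 - 1*(-12/7)) = 7*(-11 + 12/7) = 7*(-65/7) = -65)
(((-5 + 14) + p(-1))*23)*f = (((-5 + 14) + (2 - 1)/(6 - 1))*23)*(-65) = ((9 + 1/5)*23)*(-65) = ((9 + (⅕)*1)*23)*(-65) = ((9 + ⅕)*23)*(-65) = ((46/5)*23)*(-65) = (1058/5)*(-65) = -13754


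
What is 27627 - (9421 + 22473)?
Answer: -4267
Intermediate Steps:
27627 - (9421 + 22473) = 27627 - 1*31894 = 27627 - 31894 = -4267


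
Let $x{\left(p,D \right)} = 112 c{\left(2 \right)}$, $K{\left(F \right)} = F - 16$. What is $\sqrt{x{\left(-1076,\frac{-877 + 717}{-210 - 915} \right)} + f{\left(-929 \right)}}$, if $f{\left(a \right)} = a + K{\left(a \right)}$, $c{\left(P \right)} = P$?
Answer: $5 i \sqrt{66} \approx 40.62 i$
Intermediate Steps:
$K{\left(F \right)} = -16 + F$
$x{\left(p,D \right)} = 224$ ($x{\left(p,D \right)} = 112 \cdot 2 = 224$)
$f{\left(a \right)} = -16 + 2 a$ ($f{\left(a \right)} = a + \left(-16 + a\right) = -16 + 2 a$)
$\sqrt{x{\left(-1076,\frac{-877 + 717}{-210 - 915} \right)} + f{\left(-929 \right)}} = \sqrt{224 + \left(-16 + 2 \left(-929\right)\right)} = \sqrt{224 - 1874} = \sqrt{-1650} = 5 i \sqrt{66}$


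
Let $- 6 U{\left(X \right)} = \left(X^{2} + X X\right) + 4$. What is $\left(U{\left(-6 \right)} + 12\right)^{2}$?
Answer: $\frac{4}{9} \approx 0.44444$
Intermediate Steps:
$U{\left(X \right)} = - \frac{2}{3} - \frac{X^{2}}{3}$ ($U{\left(X \right)} = - \frac{\left(X^{2} + X X\right) + 4}{6} = - \frac{\left(X^{2} + X^{2}\right) + 4}{6} = - \frac{2 X^{2} + 4}{6} = - \frac{4 + 2 X^{2}}{6} = - \frac{2}{3} - \frac{X^{2}}{3}$)
$\left(U{\left(-6 \right)} + 12\right)^{2} = \left(\left(- \frac{2}{3} - \frac{\left(-6\right)^{2}}{3}\right) + 12\right)^{2} = \left(\left(- \frac{2}{3} - 12\right) + 12\right)^{2} = \left(- \frac{38}{3} + 12\right)^{2} = \left(- \frac{2}{3}\right)^{2} = \frac{4}{9}$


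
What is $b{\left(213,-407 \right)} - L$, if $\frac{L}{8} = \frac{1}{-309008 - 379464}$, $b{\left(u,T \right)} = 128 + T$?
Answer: $- \frac{24010460}{86059} \approx -279.0$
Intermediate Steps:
$L = - \frac{1}{86059}$ ($L = \frac{8}{-309008 - 379464} = \frac{8}{-688472} = 8 \left(- \frac{1}{688472}\right) = - \frac{1}{86059} \approx -1.162 \cdot 10^{-5}$)
$b{\left(213,-407 \right)} - L = \left(128 - 407\right) - - \frac{1}{86059} = -279 + \frac{1}{86059} = - \frac{24010460}{86059}$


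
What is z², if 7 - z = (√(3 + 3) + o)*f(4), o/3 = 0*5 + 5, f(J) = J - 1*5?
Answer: 490 + 44*√6 ≈ 597.78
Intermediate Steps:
f(J) = -5 + J (f(J) = J - 5 = -5 + J)
o = 15 (o = 3*(0*5 + 5) = 3*(0 + 5) = 3*5 = 15)
z = 22 + √6 (z = 7 - (√(3 + 3) + 15)*(-5 + 4) = 7 - (√6 + 15)*(-1) = 7 - (15 + √6)*(-1) = 7 - (-15 - √6) = 7 + (15 + √6) = 22 + √6 ≈ 24.449)
z² = (22 + √6)²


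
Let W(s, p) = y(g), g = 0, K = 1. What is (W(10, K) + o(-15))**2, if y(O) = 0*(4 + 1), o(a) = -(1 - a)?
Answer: 256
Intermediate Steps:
o(a) = -1 + a
y(O) = 0 (y(O) = 0*5 = 0)
W(s, p) = 0
(W(10, K) + o(-15))**2 = (0 + (-1 - 15))**2 = (0 - 16)**2 = (-16)**2 = 256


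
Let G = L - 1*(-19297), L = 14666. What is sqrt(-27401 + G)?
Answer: sqrt(6562) ≈ 81.006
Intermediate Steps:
G = 33963 (G = 14666 - 1*(-19297) = 14666 + 19297 = 33963)
sqrt(-27401 + G) = sqrt(-27401 + 33963) = sqrt(6562)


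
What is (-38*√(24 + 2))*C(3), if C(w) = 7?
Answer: -266*√26 ≈ -1356.3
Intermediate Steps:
(-38*√(24 + 2))*C(3) = -38*√(24 + 2)*7 = -38*√26*7 = -266*√26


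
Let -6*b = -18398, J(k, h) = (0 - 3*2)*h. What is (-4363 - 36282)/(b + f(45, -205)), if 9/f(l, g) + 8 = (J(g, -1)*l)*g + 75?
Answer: -1348186521/101709658 ≈ -13.255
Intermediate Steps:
J(k, h) = -6*h (J(k, h) = (0 - 6)*h = -6*h)
b = 9199/3 (b = -1/6*(-18398) = 9199/3 ≈ 3066.3)
f(l, g) = 9/(67 + 6*g*l) (f(l, g) = 9/(-8 + (((-6*(-1))*l)*g + 75)) = 9/(-8 + ((6*l)*g + 75)) = 9/(-8 + (6*g*l + 75)) = 9/(-8 + (75 + 6*g*l)) = 9/(67 + 6*g*l))
(-4363 - 36282)/(b + f(45, -205)) = (-4363 - 36282)/(9199/3 + 9/(67 + 6*(-205)*45)) = -40645/(9199/3 + 9/(67 - 55350)) = -40645/(9199/3 + 9/(-55283)) = -40645/(9199/3 + 9*(-1/55283)) = -40645/(9199/3 - 9/55283) = -40645/508548290/165849 = -40645*165849/508548290 = -1348186521/101709658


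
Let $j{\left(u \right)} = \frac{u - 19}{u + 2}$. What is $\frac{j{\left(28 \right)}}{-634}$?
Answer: $- \frac{3}{6340} \approx -0.00047319$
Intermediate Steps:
$j{\left(u \right)} = \frac{-19 + u}{2 + u}$
$\frac{j{\left(28 \right)}}{-634} = \frac{\frac{1}{2 + 28} \left(-19 + 28\right)}{-634} = \frac{1}{30} \cdot 9 \left(- \frac{1}{634}\right) = \frac{3}{10} \left(- \frac{1}{634}\right) = - \frac{3}{6340}$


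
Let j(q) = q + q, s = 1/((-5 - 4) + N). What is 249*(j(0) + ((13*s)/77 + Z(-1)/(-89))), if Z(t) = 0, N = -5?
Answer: -3237/1078 ≈ -3.0028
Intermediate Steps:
s = -1/14 (s = 1/((-5 - 4) - 5) = 1/(-9 - 5) = 1/(-14) = -1/14 ≈ -0.071429)
j(q) = 2*q
249*(j(0) + ((13*s)/77 + Z(-1)/(-89))) = 249*(2*0 + ((13*(-1/14))/77 + 0/(-89))) = 249*(0 + (-13/14*1/77 + 0*(-1/89))) = 249*(0 + (-13/1078 + 0)) = 249*(0 - 13/1078) = 249*(-13/1078) = -3237/1078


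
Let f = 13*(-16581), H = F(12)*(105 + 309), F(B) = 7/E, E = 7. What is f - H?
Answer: -215967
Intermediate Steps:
F(B) = 1 (F(B) = 7/7 = 7*(⅐) = 1)
H = 414 (H = 1*(105 + 309) = 1*414 = 414)
f = -215553
f - H = -215553 - 1*414 = -215553 - 414 = -215967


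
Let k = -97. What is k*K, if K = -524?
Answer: 50828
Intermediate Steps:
k*K = -97*(-524) = 50828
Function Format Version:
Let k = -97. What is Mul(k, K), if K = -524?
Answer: 50828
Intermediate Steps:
Mul(k, K) = Mul(-97, -524) = 50828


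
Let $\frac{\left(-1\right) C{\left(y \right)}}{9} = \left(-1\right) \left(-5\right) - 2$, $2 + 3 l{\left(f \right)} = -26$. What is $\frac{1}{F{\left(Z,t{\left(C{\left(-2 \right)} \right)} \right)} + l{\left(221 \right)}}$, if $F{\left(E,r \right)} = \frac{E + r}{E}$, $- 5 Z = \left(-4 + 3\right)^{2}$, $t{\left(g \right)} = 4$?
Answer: $- \frac{3}{85} \approx -0.035294$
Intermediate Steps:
$l{\left(f \right)} = - \frac{28}{3}$ ($l{\left(f \right)} = - \frac{2}{3} + \frac{1}{3} \left(-26\right) = - \frac{2}{3} - \frac{26}{3} = - \frac{28}{3}$)
$C{\left(y \right)} = -27$ ($C{\left(y \right)} = - 9 \left(\left(-1\right) \left(-5\right) - 2\right) = - 9 \left(5 - 2\right) = \left(-9\right) 3 = -27$)
$Z = - \frac{1}{5}$ ($Z = - \frac{\left(-4 + 3\right)^{2}}{5} = - \frac{\left(-1\right)^{2}}{5} = \left(- \frac{1}{5}\right) 1 = - \frac{1}{5} \approx -0.2$)
$F{\left(E,r \right)} = \frac{E + r}{E}$
$\frac{1}{F{\left(Z,t{\left(C{\left(-2 \right)} \right)} \right)} + l{\left(221 \right)}} = \frac{1}{\frac{- \frac{1}{5} + 4}{- \frac{1}{5}} - \frac{28}{3}} = \frac{1}{\left(-5\right) \frac{19}{5} - \frac{28}{3}} = \frac{1}{-19 - \frac{28}{3}} = \frac{1}{- \frac{85}{3}} = - \frac{3}{85}$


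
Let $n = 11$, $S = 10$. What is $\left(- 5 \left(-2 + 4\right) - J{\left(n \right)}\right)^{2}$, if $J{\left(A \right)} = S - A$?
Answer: $81$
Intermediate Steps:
$J{\left(A \right)} = 10 - A$
$\left(- 5 \left(-2 + 4\right) - J{\left(n \right)}\right)^{2} = \left(- 5 \left(-2 + 4\right) - \left(10 - 11\right)\right)^{2} = \left(\left(-5\right) 2 - \left(10 - 11\right)\right)^{2} = \left(-10 - -1\right)^{2} = \left(-10 + 1\right)^{2} = \left(-9\right)^{2} = 81$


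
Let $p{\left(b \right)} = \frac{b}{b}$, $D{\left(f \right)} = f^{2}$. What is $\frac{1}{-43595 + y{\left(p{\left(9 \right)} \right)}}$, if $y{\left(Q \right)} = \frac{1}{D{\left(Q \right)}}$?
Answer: $- \frac{1}{43594} \approx -2.2939 \cdot 10^{-5}$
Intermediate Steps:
$p{\left(b \right)} = 1$
$y{\left(Q \right)} = \frac{1}{Q^{2}}$
$\frac{1}{-43595 + y{\left(p{\left(9 \right)} \right)}} = \frac{1}{-43595 + 1^{-2}} = \frac{1}{-43595 + 1} = \frac{1}{-43594} = - \frac{1}{43594}$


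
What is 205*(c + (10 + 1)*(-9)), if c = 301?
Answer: 41410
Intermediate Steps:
205*(c + (10 + 1)*(-9)) = 205*(301 + (10 + 1)*(-9)) = 205*(301 + 11*(-9)) = 205*(301 - 99) = 205*202 = 41410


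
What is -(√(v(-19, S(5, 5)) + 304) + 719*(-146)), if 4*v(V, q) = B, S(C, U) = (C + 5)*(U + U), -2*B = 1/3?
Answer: 104974 - √43770/12 ≈ 1.0496e+5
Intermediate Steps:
B = -⅙ (B = -½/3 = -½*⅓ = -⅙ ≈ -0.16667)
S(C, U) = 2*U*(5 + C) (S(C, U) = (5 + C)*(2*U) = 2*U*(5 + C))
v(V, q) = -1/24 (v(V, q) = (¼)*(-⅙) = -1/24)
-(√(v(-19, S(5, 5)) + 304) + 719*(-146)) = -(√(-1/24 + 304) + 719*(-146)) = -(√(7295/24) - 104974) = -(√43770/12 - 104974) = -(-104974 + √43770/12) = 104974 - √43770/12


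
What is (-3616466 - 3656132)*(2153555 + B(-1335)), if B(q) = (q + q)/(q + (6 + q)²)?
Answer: -4606975246723023280/294151 ≈ -1.5662e+13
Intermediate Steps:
B(q) = 2*q/(q + (6 + q)²) (B(q) = (2*q)/(q + (6 + q)²) = 2*q/(q + (6 + q)²))
(-3616466 - 3656132)*(2153555 + B(-1335)) = (-3616466 - 3656132)*(2153555 + 2*(-1335)/(-1335 + (6 - 1335)²)) = -7272598*(2153555 + 2*(-1335)/(-1335 + (-1329)²)) = -7272598*(2153555 + 2*(-1335)/(-1335 + 1766241)) = -7272598*(2153555 + 2*(-1335)/1764906) = -7272598*(2153555 + 2*(-1335)*(1/1764906)) = -7272598*(2153555 - 445/294151) = -7272598*633470356360/294151 = -4606975246723023280/294151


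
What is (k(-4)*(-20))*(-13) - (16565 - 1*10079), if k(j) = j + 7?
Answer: -5706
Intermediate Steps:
k(j) = 7 + j
(k(-4)*(-20))*(-13) - (16565 - 1*10079) = ((7 - 4)*(-20))*(-13) - (16565 - 1*10079) = (3*(-20))*(-13) - (16565 - 10079) = -60*(-13) - 1*6486 = 780 - 6486 = -5706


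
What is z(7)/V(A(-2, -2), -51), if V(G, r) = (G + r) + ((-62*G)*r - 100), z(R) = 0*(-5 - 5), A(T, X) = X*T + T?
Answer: 0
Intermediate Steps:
A(T, X) = T + T*X (A(T, X) = T*X + T = T + T*X)
z(R) = 0 (z(R) = 0*(-10) = 0)
V(G, r) = -100 + G + r - 62*G*r (V(G, r) = (G + r) + (-62*G*r - 100) = (G + r) + (-100 - 62*G*r) = -100 + G + r - 62*G*r)
z(7)/V(A(-2, -2), -51) = 0/(-100 - 2*(1 - 2) - 51 - 62*(-2*(1 - 2))*(-51)) = 0/(-100 - 2*(-1) - 51 - 62*(-2*(-1))*(-51)) = 0/(-100 + 2 - 51 - 62*2*(-51)) = 0/(-100 + 2 - 51 + 6324) = 0/6175 = 0*(1/6175) = 0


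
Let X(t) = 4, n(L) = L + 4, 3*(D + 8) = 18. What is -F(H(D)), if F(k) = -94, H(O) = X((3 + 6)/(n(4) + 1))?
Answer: 94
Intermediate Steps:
D = -2 (D = -8 + (⅓)*18 = -8 + 6 = -2)
n(L) = 4 + L
H(O) = 4
-F(H(D)) = -1*(-94) = 94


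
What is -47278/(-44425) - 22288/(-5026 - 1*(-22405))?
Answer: -168500038/772062075 ≈ -0.21825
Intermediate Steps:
-47278/(-44425) - 22288/(-5026 - 1*(-22405)) = -47278*(-1/44425) - 22288/(-5026 + 22405) = 47278/44425 - 22288/17379 = -168500038/772062075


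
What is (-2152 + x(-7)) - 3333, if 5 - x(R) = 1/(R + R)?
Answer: -76719/14 ≈ -5479.9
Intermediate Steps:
x(R) = 5 - 1/(2*R) (x(R) = 5 - 1/(R + R) = 5 - 1/(2*R))
(-2152 + x(-7)) - 3333 = (-2152 + (5 - ½/(-7))) - 3333 = (-2152 + (5 - ½*(-⅐))) - 3333 = (-2152 + (5 + 1/14)) - 3333 = (-2152 + 71/14) - 3333 = -30057/14 - 3333 = -76719/14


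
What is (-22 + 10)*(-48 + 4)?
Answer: 528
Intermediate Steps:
(-22 + 10)*(-48 + 4) = -12*(-44) = 528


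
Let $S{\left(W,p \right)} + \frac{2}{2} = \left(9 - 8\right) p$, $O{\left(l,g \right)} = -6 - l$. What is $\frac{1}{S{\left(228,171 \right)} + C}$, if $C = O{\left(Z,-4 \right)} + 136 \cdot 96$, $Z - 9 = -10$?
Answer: $\frac{1}{13221} \approx 7.5637 \cdot 10^{-5}$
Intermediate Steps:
$Z = -1$ ($Z = 9 - 10 = -1$)
$S{\left(W,p \right)} = -1 + p$ ($S{\left(W,p \right)} = -1 + \left(9 - 8\right) p = -1 + 1 p = -1 + p$)
$C = 13051$ ($C = \left(-6 - -1\right) + 136 \cdot 96 = \left(-6 + 1\right) + 13056 = -5 + 13056 = 13051$)
$\frac{1}{S{\left(228,171 \right)} + C} = \frac{1}{\left(-1 + 171\right) + 13051} = \frac{1}{170 + 13051} = \frac{1}{13221}$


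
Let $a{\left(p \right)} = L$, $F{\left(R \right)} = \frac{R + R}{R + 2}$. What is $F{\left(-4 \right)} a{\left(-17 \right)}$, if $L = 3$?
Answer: $12$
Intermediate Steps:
$F{\left(R \right)} = \frac{2 R}{2 + R}$
$a{\left(p \right)} = 3$
$F{\left(-4 \right)} a{\left(-17 \right)} = 2 \left(-4\right) \frac{1}{2 - 4} \cdot 3 = 2 \left(-4\right) \frac{1}{-2} \cdot 3 = 2 \left(-4\right) \left(- \frac{1}{2}\right) 3 = 4 \cdot 3 = 12$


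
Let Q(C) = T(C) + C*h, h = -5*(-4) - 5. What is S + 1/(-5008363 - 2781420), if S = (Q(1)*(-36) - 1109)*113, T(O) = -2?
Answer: -1388147120384/7789783 ≈ -1.7820e+5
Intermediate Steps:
h = 15 (h = 20 - 5 = 15)
Q(C) = -2 + 15*C (Q(C) = -2 + C*15 = -2 + 15*C)
S = -178201 (S = ((-2 + 15*1)*(-36) - 1109)*113 = ((-2 + 15)*(-36) - 1109)*113 = (13*(-36) - 1109)*113 = (-468 - 1109)*113 = -1577*113 = -178201)
S + 1/(-5008363 - 2781420) = -178201 + 1/(-5008363 - 2781420) = -178201 + 1/(-7789783) = -178201 - 1/7789783 = -1388147120384/7789783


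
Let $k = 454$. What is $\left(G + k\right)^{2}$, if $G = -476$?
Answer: $484$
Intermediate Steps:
$\left(G + k\right)^{2} = \left(-476 + 454\right)^{2} = \left(-22\right)^{2} = 484$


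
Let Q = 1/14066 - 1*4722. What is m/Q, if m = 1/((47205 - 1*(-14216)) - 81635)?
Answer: 7033/671303412657 ≈ 1.0477e-8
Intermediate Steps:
m = -1/20214 (m = 1/((47205 + 14216) - 81635) = 1/(61421 - 81635) = 1/(-20214) = -1/20214 ≈ -4.9471e-5)
Q = -66419651/14066 (Q = 1/14066 - 4722 = -66419651/14066 ≈ -4722.0)
m/Q = -1/(20214*(-66419651/14066)) = -1/20214*(-14066/66419651) = 7033/671303412657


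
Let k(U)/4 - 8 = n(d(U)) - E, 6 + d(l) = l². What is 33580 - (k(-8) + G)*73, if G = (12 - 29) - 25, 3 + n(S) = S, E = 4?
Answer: 19418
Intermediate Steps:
d(l) = -6 + l²
n(S) = -3 + S
k(U) = -20 + 4*U² (k(U) = 32 + 4*((-3 + (-6 + U²)) - 1*4) = 32 + 4*((-9 + U²) - 4) = 32 + 4*(-13 + U²) = 32 + (-52 + 4*U²) = -20 + 4*U²)
G = -42 (G = -17 - 25 = -42)
33580 - (k(-8) + G)*73 = 33580 - ((-20 + 4*(-8)²) - 42)*73 = 33580 - ((-20 + 4*64) - 42)*73 = 33580 - ((-20 + 256) - 42)*73 = 33580 - (236 - 42)*73 = 33580 - 194*73 = 33580 - 1*14162 = 33580 - 14162 = 19418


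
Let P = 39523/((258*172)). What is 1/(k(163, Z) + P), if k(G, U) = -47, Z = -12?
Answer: -44376/2046149 ≈ -0.021688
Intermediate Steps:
P = 39523/44376 ≈ 0.89064
1/(k(163, Z) + P) = 1/(-47 + 39523/44376) = 1/(-2046149/44376) = -44376/2046149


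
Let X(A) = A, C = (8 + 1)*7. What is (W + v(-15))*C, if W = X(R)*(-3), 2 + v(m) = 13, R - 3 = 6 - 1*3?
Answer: -441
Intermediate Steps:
C = 63 (C = 9*7 = 63)
R = 6 (R = 3 + (6 - 1*3) = 3 + (6 - 3) = 3 + 3 = 6)
v(m) = 11 (v(m) = -2 + 13 = 11)
W = -18 (W = 6*(-3) = -18)
(W + v(-15))*C = (-18 + 11)*63 = -7*63 = -441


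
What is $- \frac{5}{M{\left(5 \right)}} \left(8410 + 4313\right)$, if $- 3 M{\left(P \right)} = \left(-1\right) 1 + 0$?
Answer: $-190845$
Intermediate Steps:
$M{\left(P \right)} = \frac{1}{3}$ ($M{\left(P \right)} = - \frac{\left(-1\right) 1 + 0}{3} = - \frac{-1 + 0}{3} = \left(- \frac{1}{3}\right) \left(-1\right) = \frac{1}{3}$)
$- \frac{5}{M{\left(5 \right)}} \left(8410 + 4313\right) = - 5 \frac{1}{\frac{1}{3}} \left(8410 + 4313\right) = \left(-5\right) 3 \cdot 12723 = \left(-15\right) 12723 = -190845$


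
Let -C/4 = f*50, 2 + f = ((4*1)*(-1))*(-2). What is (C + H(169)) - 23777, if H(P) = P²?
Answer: 3584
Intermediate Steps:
f = 6 (f = -2 + ((4*1)*(-1))*(-2) = -2 + (4*(-1))*(-2) = -2 - 4*(-2) = -2 + 8 = 6)
C = -1200 (C = -24*50 = -4*300 = -1200)
(C + H(169)) - 23777 = (-1200 + 169²) - 23777 = (-1200 + 28561) - 23777 = 27361 - 23777 = 3584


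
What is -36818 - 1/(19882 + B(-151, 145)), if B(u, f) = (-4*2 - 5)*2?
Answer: -731058209/19856 ≈ -36818.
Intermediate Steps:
B(u, f) = -26 (B(u, f) = (-8 - 5)*2 = -13*2 = -26)
-36818 - 1/(19882 + B(-151, 145)) = -36818 - 1/(19882 - 26) = -36818 - 1/19856 = -731058209/19856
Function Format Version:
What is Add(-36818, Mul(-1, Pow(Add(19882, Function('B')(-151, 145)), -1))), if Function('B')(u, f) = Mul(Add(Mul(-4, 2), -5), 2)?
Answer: Rational(-731058209, 19856) ≈ -36818.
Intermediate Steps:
Function('B')(u, f) = -26 (Function('B')(u, f) = Mul(Add(-8, -5), 2) = Mul(-13, 2) = -26)
Add(-36818, Mul(-1, Pow(Add(19882, Function('B')(-151, 145)), -1))) = Add(-36818, Mul(-1, Pow(Add(19882, -26), -1))) = Add(-36818, Mul(-1, Pow(19856, -1))) = Add(-36818, Mul(-1, Rational(1, 19856))) = Add(-36818, Rational(-1, 19856)) = Rational(-731058209, 19856)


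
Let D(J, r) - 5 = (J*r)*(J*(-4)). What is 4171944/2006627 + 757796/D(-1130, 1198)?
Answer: 3646601076022484/1754051367439495 ≈ 2.0790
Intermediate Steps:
D(J, r) = 5 - 4*r*J² (D(J, r) = 5 + (J*r)*(J*(-4)) = 5 + (J*r)*(-4*J) = 5 - 4*r*J²)
4171944/2006627 + 757796/D(-1130, 1198) = 4171944/2006627 + 757796/(5 - 4*1198*(-1130)²) = 4171944*(1/2006627) + 757796/(5 - 4*1198*1276900) = 595992/286661 + 757796/(5 - 6118904800) = 595992/286661 + 757796/(-6118904795) = 595992/286661 + 757796*(-1/6118904795) = 595992/286661 - 757796/6118904795 = 3646601076022484/1754051367439495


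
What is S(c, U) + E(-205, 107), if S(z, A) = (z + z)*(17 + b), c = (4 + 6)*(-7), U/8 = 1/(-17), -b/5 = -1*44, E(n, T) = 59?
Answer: -33121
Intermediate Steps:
b = 220 (b = -(-5)*44 = -5*(-44) = 220)
U = -8/17 (U = 8/(-17) = 8*(-1/17) = -8/17 ≈ -0.47059)
c = -70 (c = 10*(-7) = -70)
S(z, A) = 474*z (S(z, A) = (z + z)*(17 + 220) = (2*z)*237 = 474*z)
S(c, U) + E(-205, 107) = 474*(-70) + 59 = -33180 + 59 = -33121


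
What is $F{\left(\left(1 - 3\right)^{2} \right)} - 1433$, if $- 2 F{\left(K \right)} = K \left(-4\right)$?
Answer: $-1425$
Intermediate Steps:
$F{\left(K \right)} = 2 K$ ($F{\left(K \right)} = - \frac{K \left(-4\right)}{2} = - \frac{\left(-4\right) K}{2} = 2 K$)
$F{\left(\left(1 - 3\right)^{2} \right)} - 1433 = 2 \left(1 - 3\right)^{2} - 1433 = 2 \left(-2\right)^{2} - 1433 = 2 \cdot 4 - 1433 = 8 - 1433 = -1425$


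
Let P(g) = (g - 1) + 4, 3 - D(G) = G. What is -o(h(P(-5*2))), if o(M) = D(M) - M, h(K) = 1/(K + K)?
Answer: -22/7 ≈ -3.1429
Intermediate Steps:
D(G) = 3 - G
P(g) = 3 + g (P(g) = (-1 + g) + 4 = 3 + g)
h(K) = 1/(2*K)
o(M) = 3 - 2*M (o(M) = (3 - M) - M = 3 - 2*M)
-o(h(P(-5*2))) = -(3 - 1/(3 - 5*2)) = -(3 - 1/(3 - 10)) = -(3 - 1/(-7)) = -(3 - (-1)/7) = -(3 - 2*(-1/14)) = -(3 + ⅐) = -1*22/7 = -22/7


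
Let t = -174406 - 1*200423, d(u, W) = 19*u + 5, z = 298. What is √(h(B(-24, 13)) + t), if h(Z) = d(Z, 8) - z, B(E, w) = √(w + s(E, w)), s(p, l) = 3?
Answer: 7*I*√7654 ≈ 612.41*I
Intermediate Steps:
d(u, W) = 5 + 19*u
B(E, w) = √(3 + w) (B(E, w) = √(w + 3) = √(3 + w))
t = -374829 (t = -174406 - 200423 = -374829)
h(Z) = -293 + 19*Z (h(Z) = (5 + 19*Z) - 1*298 = (5 + 19*Z) - 298 = -293 + 19*Z)
√(h(B(-24, 13)) + t) = √((-293 + 19*√(3 + 13)) - 374829) = √((-293 + 19*√16) - 374829) = √((-293 + 19*4) - 374829) = √((-293 + 76) - 374829) = √(-217 - 374829) = √(-375046) = 7*I*√7654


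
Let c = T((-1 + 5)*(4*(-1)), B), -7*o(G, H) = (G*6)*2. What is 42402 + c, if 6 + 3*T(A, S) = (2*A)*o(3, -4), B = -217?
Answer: 297184/7 ≈ 42455.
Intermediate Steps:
o(G, H) = -12*G/7 (o(G, H) = -G*6*2/7 = -6*G*2/7 = -12*G/7)
T(A, S) = -2 - 24*A/7 (T(A, S) = -2 + ((2*A)*(-12/7*3))/3 = -2 + ((2*A)*(-36/7))/3 = -2 + (-72*A/7)/3 = -2 - 24*A/7)
c = 370/7 (c = -2 - 24*(-1 + 5)*4*(-1)/7 = -2 - 96*(-4)/7 = -2 - 24/7*(-16) = -2 + 384/7 = 370/7 ≈ 52.857)
42402 + c = 42402 + 370/7 = 297184/7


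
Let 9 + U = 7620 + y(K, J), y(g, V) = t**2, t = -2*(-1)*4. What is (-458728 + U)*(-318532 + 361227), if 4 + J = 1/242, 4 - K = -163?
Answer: -19257707835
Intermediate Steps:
K = 167 (K = 4 - 1*(-163) = 4 + 163 = 167)
t = 8 (t = 2*4 = 8)
J = -967/242 (J = -4 + 1/242 = -967/242 ≈ -3.9959)
y(g, V) = 64 (y(g, V) = 8**2 = 64)
U = 7675 (U = -9 + (7620 + 64) = -9 + 7684 = 7675)
(-458728 + U)*(-318532 + 361227) = (-458728 + 7675)*(-318532 + 361227) = -451053*42695 = -19257707835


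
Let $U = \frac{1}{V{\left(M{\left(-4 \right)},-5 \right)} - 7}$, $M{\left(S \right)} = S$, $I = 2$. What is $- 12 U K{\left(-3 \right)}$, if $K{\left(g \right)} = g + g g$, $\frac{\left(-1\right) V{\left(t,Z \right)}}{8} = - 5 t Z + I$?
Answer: $- \frac{24}{259} \approx -0.092664$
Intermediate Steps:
$V{\left(t,Z \right)} = -16 + 40 Z t$ ($V{\left(t,Z \right)} = - 8 \left(- 5 t Z + 2\right) = - 8 \left(- 5 Z t + 2\right) = - 8 \left(2 - 5 Z t\right) = -16 + 40 Z t$)
$K{\left(g \right)} = g + g^{2}$
$U = \frac{1}{777}$ ($U = \frac{1}{\left(-16 + 40 \left(-5\right) \left(-4\right)\right) - 7} = \frac{1}{\left(-16 + 800\right) - 7} = \frac{1}{784 - 7} = \frac{1}{777} \approx 0.001287$)
$- 12 U K{\left(-3 \right)} = \left(-12\right) \frac{1}{777} \left(- 3 \left(1 - 3\right)\right) = - \frac{4 \left(\left(-3\right) \left(-2\right)\right)}{259} = \left(- \frac{4}{259}\right) 6 = - \frac{24}{259}$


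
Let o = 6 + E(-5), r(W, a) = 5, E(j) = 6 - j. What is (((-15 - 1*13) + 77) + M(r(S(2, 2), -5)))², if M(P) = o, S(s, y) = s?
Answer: 4356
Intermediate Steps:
o = 17 (o = 6 + (6 - 1*(-5)) = 6 + (6 + 5) = 6 + 11 = 17)
M(P) = 17
(((-15 - 1*13) + 77) + M(r(S(2, 2), -5)))² = (((-15 - 1*13) + 77) + 17)² = (((-15 - 13) + 77) + 17)² = ((-28 + 77) + 17)² = (49 + 17)² = 66² = 4356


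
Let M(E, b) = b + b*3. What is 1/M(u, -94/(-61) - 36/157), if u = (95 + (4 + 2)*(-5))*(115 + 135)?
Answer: 9577/50248 ≈ 0.19059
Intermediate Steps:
u = 16250 (u = (95 + 6*(-5))*250 = (95 - 30)*250 = 65*250 = 16250)
M(E, b) = 4*b (M(E, b) = b + 3*b = 4*b)
1/M(u, -94/(-61) - 36/157) = 1/(4*(-94/(-61) - 36/157)) = 1/(4*(-94*(-1/61) - 36*1/157)) = 1/(4*(94/61 - 36/157)) = 1/(4*(12562/9577)) = 1/(50248/9577) = 9577/50248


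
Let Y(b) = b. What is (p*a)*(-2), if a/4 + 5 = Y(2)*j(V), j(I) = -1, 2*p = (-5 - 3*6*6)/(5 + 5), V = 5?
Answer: -1582/5 ≈ -316.40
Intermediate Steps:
p = -113/20 (p = ((-5 - 3*6*6)/(5 + 5))/2 = ((-5 - 18*6)/10)/2 = ((-5 - 108)*(1/10))/2 = (-113*1/10)/2 = (1/2)*(-113/10) = -113/20 ≈ -5.6500)
a = -28 (a = -20 + 4*(2*(-1)) = -20 + 4*(-2) = -20 - 8 = -28)
(p*a)*(-2) = -113/20*(-28)*(-2) = (791/5)*(-2) = -1582/5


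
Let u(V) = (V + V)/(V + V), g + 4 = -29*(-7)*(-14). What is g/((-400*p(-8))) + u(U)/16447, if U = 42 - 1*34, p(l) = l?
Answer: -23402481/26315200 ≈ -0.88931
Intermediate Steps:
U = 8 (U = 42 - 34 = 8)
g = -2846 (g = -4 - 29*(-7)*(-14) = -4 + 203*(-14) = -4 - 2842 = -2846)
u(V) = 1 (u(V) = (2*V)/((2*V)) = (2*V)*(1/(2*V)) = 1)
g/((-400*p(-8))) + u(U)/16447 = -2846/((-400*(-8))) + 1/16447 = -2846/3200 + 1*(1/16447) = -2846*1/3200 + 1/16447 = -1423/1600 + 1/16447 = -23402481/26315200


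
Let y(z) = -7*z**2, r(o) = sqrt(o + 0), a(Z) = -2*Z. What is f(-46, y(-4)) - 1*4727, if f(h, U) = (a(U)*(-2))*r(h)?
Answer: -4727 - 448*I*sqrt(46) ≈ -4727.0 - 3038.5*I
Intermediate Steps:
r(o) = sqrt(o)
f(h, U) = 4*U*sqrt(h) (f(h, U) = (-2*U*(-2))*sqrt(h) = (4*U)*sqrt(h) = 4*U*sqrt(h))
f(-46, y(-4)) - 1*4727 = 4*(-7*(-4)**2)*sqrt(-46) - 1*4727 = 4*(-7*16)*(I*sqrt(46)) - 4727 = 4*(-112)*(I*sqrt(46)) - 4727 = -448*I*sqrt(46) - 4727 = -4727 - 448*I*sqrt(46)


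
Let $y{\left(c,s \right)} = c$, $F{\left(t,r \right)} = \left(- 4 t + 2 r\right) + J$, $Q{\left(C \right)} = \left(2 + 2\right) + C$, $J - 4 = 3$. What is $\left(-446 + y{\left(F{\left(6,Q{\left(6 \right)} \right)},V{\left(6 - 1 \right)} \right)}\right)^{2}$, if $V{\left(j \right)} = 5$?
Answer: $196249$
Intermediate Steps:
$J = 7$ ($J = 4 + 3 = 7$)
$Q{\left(C \right)} = 4 + C$
$F{\left(t,r \right)} = 7 - 4 t + 2 r$ ($F{\left(t,r \right)} = \left(- 4 t + 2 r\right) + 7 = 7 - 4 t + 2 r$)
$\left(-446 + y{\left(F{\left(6,Q{\left(6 \right)} \right)},V{\left(6 - 1 \right)} \right)}\right)^{2} = \left(-446 + \left(7 - 24 + 2 \left(4 + 6\right)\right)\right)^{2} = \left(-446 + \left(7 - 24 + 2 \cdot 10\right)\right)^{2} = \left(-446 + \left(7 - 24 + 20\right)\right)^{2} = \left(-446 + 3\right)^{2} = \left(-443\right)^{2} = 196249$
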